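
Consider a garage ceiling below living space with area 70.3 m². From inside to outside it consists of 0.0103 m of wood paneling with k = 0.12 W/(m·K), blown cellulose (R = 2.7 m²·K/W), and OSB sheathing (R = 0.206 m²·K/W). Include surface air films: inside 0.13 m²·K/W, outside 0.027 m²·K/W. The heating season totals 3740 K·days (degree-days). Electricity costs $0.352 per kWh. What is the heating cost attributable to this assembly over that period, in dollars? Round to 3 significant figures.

705 dollars

0.0103/0.12 = 0.08583
R_total = 0.13 + 0.08583 + 2.7 + 0.206 + 0.027 = 3.149 m²·K/W
E = A × HDD × 24 / R / 1000 = 70.3 × 3740 × 24 / 3.149 / 1000 = 2004 kWh
Cost = 2004 × 0.352 = $705.4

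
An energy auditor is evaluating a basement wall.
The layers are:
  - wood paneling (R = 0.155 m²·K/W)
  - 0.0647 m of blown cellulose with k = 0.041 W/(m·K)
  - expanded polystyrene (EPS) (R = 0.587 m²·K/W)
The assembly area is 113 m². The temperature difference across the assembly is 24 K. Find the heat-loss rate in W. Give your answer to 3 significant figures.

0.0647/0.041 = 1.578
R_total = 0.155 + 1.578 + 0.587 = 2.32 m²·K/W
Q = A·ΔT/R = 113 × 24 / 2.32 = 1169 W

1170 W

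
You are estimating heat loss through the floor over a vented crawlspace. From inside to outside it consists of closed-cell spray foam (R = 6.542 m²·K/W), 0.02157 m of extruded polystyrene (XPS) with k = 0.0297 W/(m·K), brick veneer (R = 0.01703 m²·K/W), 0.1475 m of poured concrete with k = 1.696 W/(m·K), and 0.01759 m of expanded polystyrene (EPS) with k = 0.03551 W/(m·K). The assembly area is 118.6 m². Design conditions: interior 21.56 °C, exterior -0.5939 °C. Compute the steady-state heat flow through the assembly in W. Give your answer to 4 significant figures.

334.0 W

0.02157/0.0297 = 0.72626
0.1475/1.696 = 0.086969
0.01759/0.03551 = 0.49535
R_total = 6.542 + 0.72626 + 0.01703 + 0.086969 + 0.49535 = 7.8676 m²·K/W
Q = A·ΔT/R = 118.6 × (21.56 − (-0.5939)) / 7.8676 = 333.96 W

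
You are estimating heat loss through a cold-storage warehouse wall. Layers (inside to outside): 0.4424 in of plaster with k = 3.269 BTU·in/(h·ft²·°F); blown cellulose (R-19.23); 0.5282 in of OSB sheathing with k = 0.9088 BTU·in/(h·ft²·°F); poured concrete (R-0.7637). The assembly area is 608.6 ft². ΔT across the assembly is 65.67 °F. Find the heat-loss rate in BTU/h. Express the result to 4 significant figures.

1930 BTU/h

0.4424/3.269 = 0.13533
0.5282/0.9088 = 0.58121
R_total = 0.13533 + 19.23 + 0.58121 + 0.7637 = 20.71 ft²·°F·h/BTU
Q = A·ΔT/R = 608.6 × 65.67 / 20.71 = 1929.8 BTU/h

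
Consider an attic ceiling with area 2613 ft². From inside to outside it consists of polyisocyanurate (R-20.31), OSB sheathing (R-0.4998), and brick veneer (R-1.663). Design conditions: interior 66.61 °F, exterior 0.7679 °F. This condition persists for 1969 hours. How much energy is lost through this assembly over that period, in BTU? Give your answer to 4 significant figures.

R_total = 20.31 + 0.4998 + 1.663 = 22.473 ft²·°F·h/BTU
Q = 2613 × (66.61 − 0.7679) / 22.473 = 7655.7 BTU/h
E = 7655.7 × 1969 = 15074000 BTU

15070000 BTU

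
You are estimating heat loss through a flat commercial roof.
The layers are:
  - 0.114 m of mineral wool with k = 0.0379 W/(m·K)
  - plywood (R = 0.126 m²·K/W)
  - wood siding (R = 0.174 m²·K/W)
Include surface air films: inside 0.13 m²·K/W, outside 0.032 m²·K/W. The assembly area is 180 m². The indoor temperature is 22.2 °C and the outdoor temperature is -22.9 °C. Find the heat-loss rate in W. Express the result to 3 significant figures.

2340 W

0.114/0.0379 = 3.008
R_total = 0.13 + 3.008 + 0.126 + 0.174 + 0.032 = 3.47 m²·K/W
Q = A·ΔT/R = 180 × (22.2 − (-22.9)) / 3.47 = 2340 W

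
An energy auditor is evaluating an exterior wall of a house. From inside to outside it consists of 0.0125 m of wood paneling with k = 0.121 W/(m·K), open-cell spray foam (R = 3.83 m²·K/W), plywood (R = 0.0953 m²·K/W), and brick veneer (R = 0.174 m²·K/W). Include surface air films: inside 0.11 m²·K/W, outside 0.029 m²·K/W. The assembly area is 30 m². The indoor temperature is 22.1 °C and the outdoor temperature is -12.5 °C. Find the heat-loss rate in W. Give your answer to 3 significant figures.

0.0125/0.121 = 0.1033
R_total = 0.11 + 0.1033 + 3.83 + 0.0953 + 0.174 + 0.029 = 4.342 m²·K/W
Q = A·ΔT/R = 30 × (22.1 − (-12.5)) / 4.342 = 239.1 W

239 W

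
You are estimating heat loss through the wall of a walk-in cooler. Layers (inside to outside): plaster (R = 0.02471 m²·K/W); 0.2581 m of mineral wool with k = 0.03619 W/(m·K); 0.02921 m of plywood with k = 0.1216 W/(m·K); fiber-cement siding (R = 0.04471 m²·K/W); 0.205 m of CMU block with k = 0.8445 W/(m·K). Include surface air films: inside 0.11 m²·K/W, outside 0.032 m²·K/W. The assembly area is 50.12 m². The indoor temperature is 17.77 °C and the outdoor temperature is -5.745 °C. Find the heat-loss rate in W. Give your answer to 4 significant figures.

150.6 W

0.2581/0.03619 = 7.1318
0.02921/0.1216 = 0.24021
0.205/0.8445 = 0.24275
R_total = 0.11 + 0.02471 + 7.1318 + 0.24021 + 0.04471 + 0.24275 + 0.032 = 7.8262 m²·K/W
Q = A·ΔT/R = 50.12 × (17.77 − (-5.745)) / 7.8262 = 150.59 W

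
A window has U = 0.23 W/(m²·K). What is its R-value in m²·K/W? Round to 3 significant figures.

4.35 m²·K/W

R = 1/U = 1/0.23 = 4.348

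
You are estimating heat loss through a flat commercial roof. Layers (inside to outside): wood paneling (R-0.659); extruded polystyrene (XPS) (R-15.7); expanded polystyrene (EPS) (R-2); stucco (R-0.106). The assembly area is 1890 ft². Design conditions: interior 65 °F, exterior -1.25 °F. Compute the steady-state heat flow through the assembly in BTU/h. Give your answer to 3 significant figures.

6780 BTU/h

R_total = 0.659 + 15.7 + 2 + 0.106 = 18.46 ft²·°F·h/BTU
Q = A·ΔT/R = 1890 × (65 − (-1.25)) / 18.46 = 6781 BTU/h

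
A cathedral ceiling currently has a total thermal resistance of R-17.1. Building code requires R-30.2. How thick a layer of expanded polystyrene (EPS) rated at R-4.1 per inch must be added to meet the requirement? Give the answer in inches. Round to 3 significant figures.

3.20 in

ΔR = 30.2 − 17.1 = 13.1 ft²·°F·h/BTU
L = ΔR / (R/in) = 13.1/4.1 = 3.195 in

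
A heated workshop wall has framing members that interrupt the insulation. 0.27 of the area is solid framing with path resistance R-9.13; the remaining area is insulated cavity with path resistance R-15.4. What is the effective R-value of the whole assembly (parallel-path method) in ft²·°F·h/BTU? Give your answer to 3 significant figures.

13.0 ft²·°F·h/BTU

U_eff = 0.73/15.4 + 0.27/9.13 = 0.0474 + 0.02957 = 0.07698
R_eff = 1/U_eff = 12.99 ft²·°F·h/BTU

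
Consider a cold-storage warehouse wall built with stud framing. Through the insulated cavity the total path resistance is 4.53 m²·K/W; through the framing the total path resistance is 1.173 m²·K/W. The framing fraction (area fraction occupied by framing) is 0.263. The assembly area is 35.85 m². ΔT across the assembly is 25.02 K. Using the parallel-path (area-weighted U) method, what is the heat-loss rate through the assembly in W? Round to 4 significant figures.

U_eff = 0.737/4.53 + 0.263/1.173 = 0.16269 + 0.22421 = 0.3869
R_eff = 1/U_eff = 2.5846 m²·K/W
Q = 35.85 × 25.02 / 2.5846 = 347.04 W

347.0 W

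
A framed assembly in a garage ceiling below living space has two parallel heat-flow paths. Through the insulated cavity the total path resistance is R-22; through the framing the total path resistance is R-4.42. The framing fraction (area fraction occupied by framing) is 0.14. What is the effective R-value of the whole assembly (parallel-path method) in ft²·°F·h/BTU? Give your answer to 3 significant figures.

14.1 ft²·°F·h/BTU

U_eff = 0.86/22 + 0.14/4.42 = 0.03909 + 0.03167 = 0.07077
R_eff = 1/U_eff = 14.13 ft²·°F·h/BTU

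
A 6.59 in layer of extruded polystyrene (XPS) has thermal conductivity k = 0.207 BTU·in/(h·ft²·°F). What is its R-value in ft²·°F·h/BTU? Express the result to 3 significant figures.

31.8 ft²·°F·h/BTU

R = L/k = 6.59/0.207 = 31.84 ft²·°F·h/BTU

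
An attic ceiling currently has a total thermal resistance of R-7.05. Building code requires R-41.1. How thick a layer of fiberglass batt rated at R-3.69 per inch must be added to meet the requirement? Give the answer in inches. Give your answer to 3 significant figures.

ΔR = 41.1 − 7.05 = 34.05 ft²·°F·h/BTU
L = ΔR / (R/in) = 34.05/3.69 = 9.228 in

9.23 in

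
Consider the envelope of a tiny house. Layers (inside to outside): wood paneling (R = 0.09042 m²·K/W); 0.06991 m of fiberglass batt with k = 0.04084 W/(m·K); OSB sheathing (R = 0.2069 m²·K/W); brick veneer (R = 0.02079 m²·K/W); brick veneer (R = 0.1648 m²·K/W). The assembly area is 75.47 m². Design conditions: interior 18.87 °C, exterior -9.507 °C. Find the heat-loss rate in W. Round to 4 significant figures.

0.06991/0.04084 = 1.7118
R_total = 0.09042 + 1.7118 + 0.2069 + 0.02079 + 0.1648 = 2.1947 m²·K/W
Q = A·ΔT/R = 75.47 × (18.87 − (-9.507)) / 2.1947 = 975.81 W

975.8 W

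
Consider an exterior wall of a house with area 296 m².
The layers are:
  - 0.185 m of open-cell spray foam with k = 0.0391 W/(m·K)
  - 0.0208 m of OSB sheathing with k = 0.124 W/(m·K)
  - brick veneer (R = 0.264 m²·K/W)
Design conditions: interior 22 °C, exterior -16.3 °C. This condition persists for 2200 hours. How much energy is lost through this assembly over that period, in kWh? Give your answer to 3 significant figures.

0.185/0.0391 = 4.731
0.0208/0.124 = 0.1677
R_total = 4.731 + 0.1677 + 0.264 = 5.163 m²·K/W
Q = 296 × (22 − (-16.3)) / 5.163 = 2196 W
E = 2196 W × 2200 h / 1000 = 4831 kWh

4830 kWh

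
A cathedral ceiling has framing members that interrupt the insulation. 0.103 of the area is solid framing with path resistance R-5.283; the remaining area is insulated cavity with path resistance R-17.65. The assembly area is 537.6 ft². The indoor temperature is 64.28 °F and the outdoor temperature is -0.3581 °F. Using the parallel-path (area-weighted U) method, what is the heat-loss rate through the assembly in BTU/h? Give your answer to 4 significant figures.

2444 BTU/h

U_eff = 0.897/17.65 + 0.103/5.283 = 0.050822 + 0.019496 = 0.070318
R_eff = 1/U_eff = 14.221 ft²·°F·h/BTU
Q = 537.6 × (64.28 − (-0.3581)) / 14.221 = 2443.5 BTU/h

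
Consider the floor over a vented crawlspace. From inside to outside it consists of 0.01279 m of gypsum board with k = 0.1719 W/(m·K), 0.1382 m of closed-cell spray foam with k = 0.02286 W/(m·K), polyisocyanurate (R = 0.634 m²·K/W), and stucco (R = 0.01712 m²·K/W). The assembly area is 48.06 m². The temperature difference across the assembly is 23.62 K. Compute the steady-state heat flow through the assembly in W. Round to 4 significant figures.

167.7 W

0.01279/0.1719 = 0.074404
0.1382/0.02286 = 6.0455
R_total = 0.074404 + 6.0455 + 0.634 + 0.01712 = 6.771 m²·K/W
Q = A·ΔT/R = 48.06 × 23.62 / 6.771 = 167.65 W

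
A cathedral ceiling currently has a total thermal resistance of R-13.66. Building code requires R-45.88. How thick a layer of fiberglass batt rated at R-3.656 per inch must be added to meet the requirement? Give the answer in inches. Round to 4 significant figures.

8.813 in

ΔR = 45.88 − 13.66 = 32.22 ft²·°F·h/BTU
L = ΔR / (R/in) = 32.22/3.656 = 8.8129 in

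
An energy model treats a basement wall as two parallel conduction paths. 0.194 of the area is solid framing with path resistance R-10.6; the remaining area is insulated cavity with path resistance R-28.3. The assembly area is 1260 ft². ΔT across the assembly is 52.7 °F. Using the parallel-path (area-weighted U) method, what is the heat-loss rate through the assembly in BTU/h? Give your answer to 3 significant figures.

3110 BTU/h

U_eff = 0.806/28.3 + 0.194/10.6 = 0.02848 + 0.0183 = 0.04678
R_eff = 1/U_eff = 21.38 ft²·°F·h/BTU
Q = 1260 × 52.7 / 21.38 = 3106 BTU/h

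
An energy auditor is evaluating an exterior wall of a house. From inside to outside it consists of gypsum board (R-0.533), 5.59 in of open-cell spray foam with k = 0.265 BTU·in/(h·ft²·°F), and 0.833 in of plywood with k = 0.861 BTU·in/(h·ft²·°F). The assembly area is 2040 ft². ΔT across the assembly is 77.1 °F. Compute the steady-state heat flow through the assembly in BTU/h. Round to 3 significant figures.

6960 BTU/h

5.59/0.265 = 21.09
0.833/0.861 = 0.9675
R_total = 0.533 + 21.09 + 0.9675 = 22.59 ft²·°F·h/BTU
Q = A·ΔT/R = 2040 × 77.1 / 22.59 = 6961 BTU/h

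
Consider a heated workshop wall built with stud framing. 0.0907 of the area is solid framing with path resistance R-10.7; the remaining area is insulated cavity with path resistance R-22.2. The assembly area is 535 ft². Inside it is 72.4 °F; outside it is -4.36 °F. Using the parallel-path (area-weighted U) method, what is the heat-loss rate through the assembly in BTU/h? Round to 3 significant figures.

2030 BTU/h

U_eff = 0.9093/22.2 + 0.0907/10.7 = 0.04096 + 0.008477 = 0.04944
R_eff = 1/U_eff = 20.23 ft²·°F·h/BTU
Q = 535 × (72.4 − (-4.36)) / 20.23 = 2030 BTU/h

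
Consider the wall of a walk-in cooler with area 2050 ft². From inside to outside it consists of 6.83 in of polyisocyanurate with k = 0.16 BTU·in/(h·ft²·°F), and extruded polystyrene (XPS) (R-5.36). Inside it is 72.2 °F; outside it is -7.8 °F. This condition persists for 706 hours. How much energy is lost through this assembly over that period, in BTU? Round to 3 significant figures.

2410000 BTU

6.83/0.16 = 42.69
R_total = 42.69 + 5.36 = 48.05 ft²·°F·h/BTU
Q = 2050 × (72.2 − (-7.8)) / 48.05 = 3413 BTU/h
E = 3413 × 706 = 2410000 BTU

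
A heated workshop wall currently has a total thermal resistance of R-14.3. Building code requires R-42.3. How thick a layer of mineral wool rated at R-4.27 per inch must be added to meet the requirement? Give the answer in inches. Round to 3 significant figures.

ΔR = 42.3 − 14.3 = 28 ft²·°F·h/BTU
L = ΔR / (R/in) = 28/4.27 = 6.557 in

6.56 in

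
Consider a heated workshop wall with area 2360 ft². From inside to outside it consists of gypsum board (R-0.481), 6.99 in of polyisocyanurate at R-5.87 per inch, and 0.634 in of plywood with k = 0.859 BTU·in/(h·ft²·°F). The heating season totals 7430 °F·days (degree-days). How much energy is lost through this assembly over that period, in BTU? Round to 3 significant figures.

9960000 BTU

6.99 × 5.87 = 41.03
0.634/0.859 = 0.7381
R_total = 0.481 + 41.03 + 0.7381 = 42.25 ft²·°F·h/BTU
E = A × HDD × 24 / R = 2360 × 7430 × 24 / 42.25 = 9961000 BTU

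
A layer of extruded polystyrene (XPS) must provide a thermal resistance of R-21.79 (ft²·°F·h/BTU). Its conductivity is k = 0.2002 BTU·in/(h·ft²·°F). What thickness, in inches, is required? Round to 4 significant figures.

L = R × k = 21.79 × 0.2002 = 4.3624 in

4.362 in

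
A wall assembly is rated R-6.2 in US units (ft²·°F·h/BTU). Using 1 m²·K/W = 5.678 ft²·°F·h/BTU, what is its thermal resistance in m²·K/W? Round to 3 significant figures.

R_SI = 6.2/5.678 = 1.092

1.09 m²·K/W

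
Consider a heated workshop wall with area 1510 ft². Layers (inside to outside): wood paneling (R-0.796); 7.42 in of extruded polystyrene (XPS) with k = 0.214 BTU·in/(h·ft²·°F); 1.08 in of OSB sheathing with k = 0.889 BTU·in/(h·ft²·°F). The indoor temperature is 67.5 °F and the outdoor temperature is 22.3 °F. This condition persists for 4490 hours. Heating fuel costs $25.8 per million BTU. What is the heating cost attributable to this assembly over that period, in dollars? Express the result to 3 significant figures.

216 dollars

7.42/0.214 = 34.67
1.08/0.889 = 1.215
R_total = 0.796 + 34.67 + 1.215 = 36.68 ft²·°F·h/BTU
Q = 1510 × (67.5 − 22.3) / 36.68 = 1861 BTU/h
E = 1861 × 4490 = 8354000 BTU
Cost = 8354000/10⁶ × 25.8 = $215.5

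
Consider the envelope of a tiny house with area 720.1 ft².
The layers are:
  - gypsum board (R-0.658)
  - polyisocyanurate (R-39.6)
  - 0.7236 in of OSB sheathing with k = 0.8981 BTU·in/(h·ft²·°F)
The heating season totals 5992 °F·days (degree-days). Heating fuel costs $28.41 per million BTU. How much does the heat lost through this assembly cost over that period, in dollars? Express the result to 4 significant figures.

0.7236/0.8981 = 0.8057
R_total = 0.658 + 39.6 + 0.8057 = 41.064 ft²·°F·h/BTU
E = A × HDD × 24 / R = 720.1 × 5992 × 24 / 41.064 = 2521800 BTU
Cost = 2521800/10⁶ × 28.41 = $71.646

71.65 dollars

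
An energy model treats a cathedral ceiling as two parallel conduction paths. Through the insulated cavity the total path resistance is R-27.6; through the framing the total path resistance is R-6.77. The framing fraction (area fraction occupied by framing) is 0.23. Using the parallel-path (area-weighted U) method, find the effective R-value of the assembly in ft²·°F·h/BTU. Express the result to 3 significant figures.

U_eff = 0.77/27.6 + 0.23/6.77 = 0.0279 + 0.03397 = 0.06187
R_eff = 1/U_eff = 16.16 ft²·°F·h/BTU

16.2 ft²·°F·h/BTU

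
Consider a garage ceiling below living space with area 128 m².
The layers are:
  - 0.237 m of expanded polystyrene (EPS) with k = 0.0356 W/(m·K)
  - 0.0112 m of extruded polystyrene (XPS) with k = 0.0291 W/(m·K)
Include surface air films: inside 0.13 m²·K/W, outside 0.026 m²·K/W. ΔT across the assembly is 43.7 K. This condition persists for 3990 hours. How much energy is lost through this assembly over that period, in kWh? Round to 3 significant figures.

0.237/0.0356 = 6.657
0.0112/0.0291 = 0.3849
R_total = 0.13 + 6.657 + 0.3849 + 0.026 = 7.198 m²·K/W
Q = 128 × 43.7 / 7.198 = 777.1 W
E = 777.1 W × 3990 h / 1000 = 3101 kWh

3100 kWh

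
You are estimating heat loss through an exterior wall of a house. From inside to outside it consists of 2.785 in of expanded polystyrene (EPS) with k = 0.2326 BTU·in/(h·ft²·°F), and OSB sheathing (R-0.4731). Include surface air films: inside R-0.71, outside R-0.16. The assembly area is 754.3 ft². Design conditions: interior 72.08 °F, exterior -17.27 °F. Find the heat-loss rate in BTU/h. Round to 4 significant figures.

5061 BTU/h

2.785/0.2326 = 11.973
R_total = 0.71 + 11.973 + 0.4731 + 0.16 = 13.316 ft²·°F·h/BTU
Q = A·ΔT/R = 754.3 × (72.08 − (-17.27)) / 13.316 = 5061.2 BTU/h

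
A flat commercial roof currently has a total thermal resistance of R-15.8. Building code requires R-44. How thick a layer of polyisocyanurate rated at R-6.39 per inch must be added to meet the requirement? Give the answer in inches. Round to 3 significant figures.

4.41 in

ΔR = 44 − 15.8 = 28.2 ft²·°F·h/BTU
L = ΔR / (R/in) = 28.2/6.39 = 4.413 in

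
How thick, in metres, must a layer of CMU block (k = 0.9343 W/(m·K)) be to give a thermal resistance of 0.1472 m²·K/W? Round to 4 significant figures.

L = R·k = 0.1472 × 0.9343 = 0.13753 m

0.1375 m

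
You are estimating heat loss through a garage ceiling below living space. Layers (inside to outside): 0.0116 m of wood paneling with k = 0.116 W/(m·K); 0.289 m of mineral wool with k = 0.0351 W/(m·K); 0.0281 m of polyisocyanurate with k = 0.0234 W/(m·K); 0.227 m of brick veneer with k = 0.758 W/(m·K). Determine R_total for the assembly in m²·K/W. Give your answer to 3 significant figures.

0.0116/0.116 = 0.1
0.289/0.0351 = 8.234
0.0281/0.0234 = 1.201
0.227/0.758 = 0.2995
R_total = 0.1 + 8.234 + 1.201 + 0.2995 = 9.834 m²·K/W

9.83 m²·K/W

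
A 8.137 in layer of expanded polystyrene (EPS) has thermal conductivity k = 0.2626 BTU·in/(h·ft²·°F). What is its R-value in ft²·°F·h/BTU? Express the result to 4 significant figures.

30.99 ft²·°F·h/BTU

R = L/k = 8.137/0.2626 = 30.986 ft²·°F·h/BTU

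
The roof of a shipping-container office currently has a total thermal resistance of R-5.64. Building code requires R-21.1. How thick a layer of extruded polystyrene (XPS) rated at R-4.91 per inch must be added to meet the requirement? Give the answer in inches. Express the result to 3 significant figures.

3.15 in

ΔR = 21.1 − 5.64 = 15.46 ft²·°F·h/BTU
L = ΔR / (R/in) = 15.46/4.91 = 3.149 in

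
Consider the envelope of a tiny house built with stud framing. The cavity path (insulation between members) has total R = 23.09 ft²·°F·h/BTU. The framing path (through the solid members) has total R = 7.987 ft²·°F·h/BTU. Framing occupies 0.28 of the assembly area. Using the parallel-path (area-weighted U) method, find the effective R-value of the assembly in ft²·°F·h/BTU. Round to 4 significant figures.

15.10 ft²·°F·h/BTU

U_eff = 0.72/23.09 + 0.28/7.987 = 0.031182 + 0.035057 = 0.066239
R_eff = 1/U_eff = 15.097 ft²·°F·h/BTU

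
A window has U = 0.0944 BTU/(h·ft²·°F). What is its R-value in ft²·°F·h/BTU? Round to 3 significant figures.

R = 1/U = 1/0.0944 = 10.59

10.6 ft²·°F·h/BTU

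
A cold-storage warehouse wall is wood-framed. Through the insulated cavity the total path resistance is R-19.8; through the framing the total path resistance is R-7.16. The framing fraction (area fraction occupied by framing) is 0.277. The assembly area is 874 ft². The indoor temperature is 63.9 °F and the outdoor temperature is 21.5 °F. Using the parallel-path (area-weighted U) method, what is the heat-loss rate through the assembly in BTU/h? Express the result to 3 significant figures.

2790 BTU/h

U_eff = 0.723/19.8 + 0.277/7.16 = 0.03652 + 0.03869 = 0.0752
R_eff = 1/U_eff = 13.3 ft²·°F·h/BTU
Q = 874 × (63.9 − 21.5) / 13.3 = 2787 BTU/h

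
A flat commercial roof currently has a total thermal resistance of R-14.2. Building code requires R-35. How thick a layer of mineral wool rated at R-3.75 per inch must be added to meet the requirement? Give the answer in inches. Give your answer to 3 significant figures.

5.55 in

ΔR = 35 − 14.2 = 20.8 ft²·°F·h/BTU
L = ΔR / (R/in) = 20.8/3.75 = 5.547 in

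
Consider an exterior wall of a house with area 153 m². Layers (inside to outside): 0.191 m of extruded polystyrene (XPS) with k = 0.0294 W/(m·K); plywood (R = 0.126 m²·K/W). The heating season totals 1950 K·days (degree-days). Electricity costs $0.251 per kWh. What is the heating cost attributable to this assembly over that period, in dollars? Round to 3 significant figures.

271 dollars

0.191/0.0294 = 6.497
R_total = 6.497 + 0.126 = 6.623 m²·K/W
E = A × HDD × 24 / R / 1000 = 153 × 1950 × 24 / 6.623 / 1000 = 1081 kWh
Cost = 1081 × 0.251 = $271.4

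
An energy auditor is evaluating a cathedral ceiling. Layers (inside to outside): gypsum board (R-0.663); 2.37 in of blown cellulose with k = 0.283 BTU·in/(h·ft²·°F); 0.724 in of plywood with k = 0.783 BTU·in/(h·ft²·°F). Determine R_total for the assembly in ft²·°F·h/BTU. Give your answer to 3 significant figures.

9.96 ft²·°F·h/BTU

2.37/0.283 = 8.375
0.724/0.783 = 0.9246
R_total = 0.663 + 8.375 + 0.9246 = 9.962 ft²·°F·h/BTU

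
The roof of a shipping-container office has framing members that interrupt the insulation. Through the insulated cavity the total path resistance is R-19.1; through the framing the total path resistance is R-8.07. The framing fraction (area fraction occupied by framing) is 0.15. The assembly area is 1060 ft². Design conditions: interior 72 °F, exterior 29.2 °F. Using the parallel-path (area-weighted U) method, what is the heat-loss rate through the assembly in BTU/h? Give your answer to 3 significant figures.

U_eff = 0.85/19.1 + 0.15/8.07 = 0.0445 + 0.01859 = 0.06309
R_eff = 1/U_eff = 15.85 ft²·°F·h/BTU
Q = 1060 × (72 − 29.2) / 15.85 = 2862 BTU/h

2860 BTU/h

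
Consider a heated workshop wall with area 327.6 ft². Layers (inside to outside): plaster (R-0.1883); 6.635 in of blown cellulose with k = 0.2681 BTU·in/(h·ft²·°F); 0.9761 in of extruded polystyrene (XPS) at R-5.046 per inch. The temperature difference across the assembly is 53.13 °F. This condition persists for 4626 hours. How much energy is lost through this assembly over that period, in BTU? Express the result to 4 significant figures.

2696000 BTU

6.635/0.2681 = 24.748
0.9761 × 5.046 = 4.9254
R_total = 0.1883 + 24.748 + 4.9254 = 29.862 ft²·°F·h/BTU
Q = 327.6 × 53.13 / 29.862 = 582.86 BTU/h
E = 582.86 × 4626 = 2696300 BTU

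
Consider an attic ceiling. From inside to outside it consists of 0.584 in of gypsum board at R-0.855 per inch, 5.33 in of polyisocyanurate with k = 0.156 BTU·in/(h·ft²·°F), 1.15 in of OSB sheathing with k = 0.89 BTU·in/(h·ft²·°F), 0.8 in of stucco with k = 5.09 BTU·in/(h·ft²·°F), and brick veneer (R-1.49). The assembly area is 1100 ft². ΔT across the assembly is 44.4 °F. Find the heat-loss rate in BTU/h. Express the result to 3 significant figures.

1300 BTU/h

0.584 × 0.855 = 0.4993
5.33/0.156 = 34.17
1.15/0.89 = 1.292
0.8/5.09 = 0.1572
R_total = 0.4993 + 34.17 + 1.292 + 0.1572 + 1.49 = 37.61 ft²·°F·h/BTU
Q = A·ΔT/R = 1100 × 44.4 / 37.61 = 1299 BTU/h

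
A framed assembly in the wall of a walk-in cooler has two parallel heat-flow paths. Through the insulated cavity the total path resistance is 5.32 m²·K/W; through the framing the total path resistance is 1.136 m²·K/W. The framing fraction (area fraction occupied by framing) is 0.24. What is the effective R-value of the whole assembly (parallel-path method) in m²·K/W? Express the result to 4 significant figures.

2.824 m²·K/W

U_eff = 0.76/5.32 + 0.24/1.136 = 0.14286 + 0.21127 = 0.35412
R_eff = 1/U_eff = 2.8239 m²·K/W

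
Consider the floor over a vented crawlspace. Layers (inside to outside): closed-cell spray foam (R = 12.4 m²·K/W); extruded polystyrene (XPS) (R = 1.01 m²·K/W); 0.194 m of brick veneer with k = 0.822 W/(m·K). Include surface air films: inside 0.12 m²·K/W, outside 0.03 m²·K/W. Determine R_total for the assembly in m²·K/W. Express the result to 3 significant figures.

13.8 m²·K/W

0.194/0.822 = 0.236
R_total = 0.12 + 12.4 + 1.01 + 0.236 + 0.03 = 13.8 m²·K/W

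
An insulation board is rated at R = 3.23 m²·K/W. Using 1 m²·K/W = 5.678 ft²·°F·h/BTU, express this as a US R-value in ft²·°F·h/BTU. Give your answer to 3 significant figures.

18.3 ft²·°F·h/BTU

R_US = 3.23 × 5.678 = 18.34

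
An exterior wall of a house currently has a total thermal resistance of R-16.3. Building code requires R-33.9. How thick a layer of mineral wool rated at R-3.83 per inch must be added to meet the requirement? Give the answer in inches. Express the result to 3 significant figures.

4.60 in

ΔR = 33.9 − 16.3 = 17.6 ft²·°F·h/BTU
L = ΔR / (R/in) = 17.6/3.83 = 4.595 in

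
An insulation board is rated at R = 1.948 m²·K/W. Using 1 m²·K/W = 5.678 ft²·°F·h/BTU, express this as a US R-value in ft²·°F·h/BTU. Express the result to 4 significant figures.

R_US = 1.948 × 5.678 = 11.061

11.06 ft²·°F·h/BTU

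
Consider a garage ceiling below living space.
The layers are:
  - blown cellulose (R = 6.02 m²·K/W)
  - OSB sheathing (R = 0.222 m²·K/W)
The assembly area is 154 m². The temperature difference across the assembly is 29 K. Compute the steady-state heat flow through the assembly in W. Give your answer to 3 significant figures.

R_total = 6.02 + 0.222 = 6.242 m²·K/W
Q = A·ΔT/R = 154 × 29 / 6.242 = 715.5 W

715 W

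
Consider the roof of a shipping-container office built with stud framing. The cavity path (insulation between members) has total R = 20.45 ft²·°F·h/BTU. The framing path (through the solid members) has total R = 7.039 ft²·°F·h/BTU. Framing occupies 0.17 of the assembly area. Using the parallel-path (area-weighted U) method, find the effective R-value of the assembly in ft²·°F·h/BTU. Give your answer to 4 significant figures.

U_eff = 0.83/20.45 + 0.17/7.039 = 0.040587 + 0.024151 = 0.064738
R_eff = 1/U_eff = 15.447 ft²·°F·h/BTU

15.45 ft²·°F·h/BTU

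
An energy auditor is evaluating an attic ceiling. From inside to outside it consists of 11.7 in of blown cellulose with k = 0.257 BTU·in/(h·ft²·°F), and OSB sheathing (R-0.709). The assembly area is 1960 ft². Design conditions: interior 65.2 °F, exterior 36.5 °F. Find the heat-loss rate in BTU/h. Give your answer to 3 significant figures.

11.7/0.257 = 45.53
R_total = 45.53 + 0.709 = 46.23 ft²·°F·h/BTU
Q = A·ΔT/R = 1960 × (65.2 − 36.5) / 46.23 = 1217 BTU/h

1220 BTU/h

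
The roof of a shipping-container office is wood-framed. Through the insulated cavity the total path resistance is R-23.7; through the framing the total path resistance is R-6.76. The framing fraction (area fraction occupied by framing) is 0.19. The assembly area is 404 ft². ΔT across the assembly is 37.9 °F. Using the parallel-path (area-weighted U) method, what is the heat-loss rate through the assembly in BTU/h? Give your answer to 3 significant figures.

954 BTU/h

U_eff = 0.81/23.7 + 0.19/6.76 = 0.03418 + 0.02811 = 0.06228
R_eff = 1/U_eff = 16.06 ft²·°F·h/BTU
Q = 404 × 37.9 / 16.06 = 953.7 BTU/h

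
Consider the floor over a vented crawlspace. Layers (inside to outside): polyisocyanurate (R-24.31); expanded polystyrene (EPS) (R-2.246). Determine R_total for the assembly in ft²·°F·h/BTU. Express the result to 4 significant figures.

R_total = 24.31 + 2.246 = 26.556 ft²·°F·h/BTU

26.56 ft²·°F·h/BTU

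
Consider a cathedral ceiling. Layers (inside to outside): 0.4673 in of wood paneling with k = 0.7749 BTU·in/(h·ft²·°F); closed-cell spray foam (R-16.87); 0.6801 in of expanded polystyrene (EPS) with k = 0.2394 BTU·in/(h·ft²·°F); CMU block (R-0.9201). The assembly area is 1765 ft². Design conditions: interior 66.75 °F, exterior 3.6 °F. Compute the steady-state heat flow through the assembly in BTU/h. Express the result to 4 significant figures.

0.4673/0.7749 = 0.60305
0.6801/0.2394 = 2.8409
R_total = 0.60305 + 16.87 + 2.8409 + 0.9201 = 21.234 ft²·°F·h/BTU
Q = A·ΔT/R = 1765 × (66.75 − 3.6) / 21.234 = 5249.1 BTU/h

5249 BTU/h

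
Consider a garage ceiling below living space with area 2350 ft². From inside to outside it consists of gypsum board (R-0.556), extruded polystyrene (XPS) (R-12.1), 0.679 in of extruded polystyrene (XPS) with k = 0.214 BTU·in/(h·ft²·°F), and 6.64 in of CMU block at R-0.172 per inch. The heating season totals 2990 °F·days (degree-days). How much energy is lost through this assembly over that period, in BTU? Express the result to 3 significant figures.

9940000 BTU

0.679/0.214 = 3.173
6.64 × 0.172 = 1.142
R_total = 0.556 + 12.1 + 3.173 + 1.142 = 16.97 ft²·°F·h/BTU
E = A × HDD × 24 / R = 2350 × 2990 × 24 / 16.97 = 9937000 BTU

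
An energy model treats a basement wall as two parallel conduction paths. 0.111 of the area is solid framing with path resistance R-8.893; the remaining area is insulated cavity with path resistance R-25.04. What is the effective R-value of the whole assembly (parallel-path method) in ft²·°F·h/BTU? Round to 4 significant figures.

U_eff = 0.889/25.04 + 0.111/8.893 = 0.035503 + 0.012482 = 0.047985
R_eff = 1/U_eff = 20.84 ft²·°F·h/BTU

20.84 ft²·°F·h/BTU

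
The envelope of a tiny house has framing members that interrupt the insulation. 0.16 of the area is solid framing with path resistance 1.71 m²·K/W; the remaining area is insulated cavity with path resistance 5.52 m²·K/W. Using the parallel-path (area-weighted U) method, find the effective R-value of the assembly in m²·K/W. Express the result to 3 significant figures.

4.07 m²·K/W

U_eff = 0.84/5.52 + 0.16/1.71 = 0.1522 + 0.09357 = 0.2457
R_eff = 1/U_eff = 4.069 m²·K/W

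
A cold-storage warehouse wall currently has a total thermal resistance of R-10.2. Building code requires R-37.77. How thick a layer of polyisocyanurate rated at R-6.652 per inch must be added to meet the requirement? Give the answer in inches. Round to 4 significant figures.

ΔR = 37.77 − 10.2 = 27.57 ft²·°F·h/BTU
L = ΔR / (R/in) = 27.57/6.652 = 4.1446 in

4.145 in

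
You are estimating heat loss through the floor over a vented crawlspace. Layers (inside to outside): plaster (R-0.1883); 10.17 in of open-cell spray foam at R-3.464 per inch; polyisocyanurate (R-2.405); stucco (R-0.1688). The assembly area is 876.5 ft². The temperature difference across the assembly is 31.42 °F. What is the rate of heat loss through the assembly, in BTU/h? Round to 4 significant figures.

10.17 × 3.464 = 35.229
R_total = 0.1883 + 35.229 + 2.405 + 0.1688 = 37.991 ft²·°F·h/BTU
Q = A·ΔT/R = 876.5 × 31.42 / 37.991 = 724.9 BTU/h

724.9 BTU/h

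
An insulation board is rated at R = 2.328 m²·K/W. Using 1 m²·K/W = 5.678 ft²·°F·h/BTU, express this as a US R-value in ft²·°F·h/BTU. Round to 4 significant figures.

13.22 ft²·°F·h/BTU

R_US = 2.328 × 5.678 = 13.218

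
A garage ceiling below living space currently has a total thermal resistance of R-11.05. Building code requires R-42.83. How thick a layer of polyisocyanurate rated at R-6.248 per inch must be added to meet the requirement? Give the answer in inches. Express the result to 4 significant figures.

ΔR = 42.83 − 11.05 = 31.78 ft²·°F·h/BTU
L = ΔR / (R/in) = 31.78/6.248 = 5.0864 in

5.086 in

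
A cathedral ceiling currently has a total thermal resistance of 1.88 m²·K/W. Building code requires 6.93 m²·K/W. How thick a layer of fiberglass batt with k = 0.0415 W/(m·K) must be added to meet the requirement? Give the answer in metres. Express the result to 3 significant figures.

0.210 m

ΔR = 6.93 − 1.88 = 5.05 m²·K/W
L = ΔR × k = 5.05 × 0.0415 = 0.2096 m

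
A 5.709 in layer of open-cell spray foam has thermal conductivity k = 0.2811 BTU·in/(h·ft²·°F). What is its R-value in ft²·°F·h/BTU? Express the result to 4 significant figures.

R = L/k = 5.709/0.2811 = 20.309 ft²·°F·h/BTU

20.31 ft²·°F·h/BTU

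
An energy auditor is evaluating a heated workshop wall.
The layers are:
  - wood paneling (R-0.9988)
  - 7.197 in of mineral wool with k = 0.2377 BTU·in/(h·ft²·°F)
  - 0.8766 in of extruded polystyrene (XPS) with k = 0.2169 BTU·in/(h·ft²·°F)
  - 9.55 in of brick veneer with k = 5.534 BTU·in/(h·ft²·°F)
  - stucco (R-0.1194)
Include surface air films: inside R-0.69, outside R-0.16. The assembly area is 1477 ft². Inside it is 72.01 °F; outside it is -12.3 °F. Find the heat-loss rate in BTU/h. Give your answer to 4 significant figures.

7.197/0.2377 = 30.278
0.8766/0.2169 = 4.0415
9.55/5.534 = 1.7257
R_total = 0.69 + 0.9988 + 30.278 + 4.0415 + 1.7257 + 0.1194 + 0.16 = 38.013 ft²·°F·h/BTU
Q = A·ΔT/R = 1477 × (72.01 − (-12.3)) / 38.013 = 3275.9 BTU/h

3276 BTU/h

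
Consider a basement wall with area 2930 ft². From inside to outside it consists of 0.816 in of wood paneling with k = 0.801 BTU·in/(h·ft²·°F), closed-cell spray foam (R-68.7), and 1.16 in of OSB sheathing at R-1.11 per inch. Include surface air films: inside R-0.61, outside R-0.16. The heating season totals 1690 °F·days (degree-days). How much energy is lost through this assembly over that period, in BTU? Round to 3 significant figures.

0.816/0.801 = 1.019
1.16 × 1.11 = 1.288
R_total = 0.61 + 1.019 + 68.7 + 1.288 + 0.16 = 71.78 ft²·°F·h/BTU
E = A × HDD × 24 / R = 2930 × 1690 × 24 / 71.78 = 1656000 BTU

1660000 BTU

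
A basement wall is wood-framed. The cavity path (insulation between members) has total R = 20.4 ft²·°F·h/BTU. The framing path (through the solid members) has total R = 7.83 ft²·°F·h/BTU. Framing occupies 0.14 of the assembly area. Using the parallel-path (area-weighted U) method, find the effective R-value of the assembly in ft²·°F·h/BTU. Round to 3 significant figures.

U_eff = 0.86/20.4 + 0.14/7.83 = 0.04216 + 0.01788 = 0.06004
R_eff = 1/U_eff = 16.66 ft²·°F·h/BTU

16.7 ft²·°F·h/BTU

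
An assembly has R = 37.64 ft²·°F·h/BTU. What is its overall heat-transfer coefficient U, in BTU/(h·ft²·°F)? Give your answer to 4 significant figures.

0.02657 BTU/(h·ft²·°F)

U = 1/R = 1/37.64 = 0.026567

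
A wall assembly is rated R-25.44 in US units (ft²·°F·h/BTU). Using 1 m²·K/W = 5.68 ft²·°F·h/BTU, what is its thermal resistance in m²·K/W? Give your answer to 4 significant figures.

4.479 m²·K/W

R_SI = 25.44/5.68 = 4.4789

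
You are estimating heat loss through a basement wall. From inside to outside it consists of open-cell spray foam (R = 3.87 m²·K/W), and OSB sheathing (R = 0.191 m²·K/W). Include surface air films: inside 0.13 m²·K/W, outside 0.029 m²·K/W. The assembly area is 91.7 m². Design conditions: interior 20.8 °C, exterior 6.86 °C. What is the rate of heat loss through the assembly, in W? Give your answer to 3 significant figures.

R_total = 0.13 + 3.87 + 0.191 + 0.029 = 4.22 m²·K/W
Q = A·ΔT/R = 91.7 × (20.8 − 6.86) / 4.22 = 302.9 W

303 W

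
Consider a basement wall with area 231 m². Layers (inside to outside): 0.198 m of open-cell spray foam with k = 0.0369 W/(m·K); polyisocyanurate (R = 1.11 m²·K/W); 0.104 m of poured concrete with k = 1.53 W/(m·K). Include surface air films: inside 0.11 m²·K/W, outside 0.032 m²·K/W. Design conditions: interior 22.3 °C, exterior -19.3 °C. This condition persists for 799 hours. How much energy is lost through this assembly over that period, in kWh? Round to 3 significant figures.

1150 kWh

0.198/0.0369 = 5.366
0.104/1.53 = 0.06797
R_total = 0.11 + 5.366 + 1.11 + 0.06797 + 0.032 = 6.686 m²·K/W
Q = 231 × (22.3 − (-19.3)) / 6.686 = 1437 W
E = 1437 W × 799 h / 1000 = 1148 kWh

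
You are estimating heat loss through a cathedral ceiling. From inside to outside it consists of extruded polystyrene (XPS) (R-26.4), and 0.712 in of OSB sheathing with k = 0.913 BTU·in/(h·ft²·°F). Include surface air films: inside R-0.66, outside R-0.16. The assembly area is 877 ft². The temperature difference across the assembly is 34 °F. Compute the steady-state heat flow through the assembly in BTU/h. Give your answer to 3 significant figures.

0.712/0.913 = 0.7798
R_total = 0.66 + 26.4 + 0.7798 + 0.16 = 28 ft²·°F·h/BTU
Q = A·ΔT/R = 877 × 34 / 28 = 1065 BTU/h

1060 BTU/h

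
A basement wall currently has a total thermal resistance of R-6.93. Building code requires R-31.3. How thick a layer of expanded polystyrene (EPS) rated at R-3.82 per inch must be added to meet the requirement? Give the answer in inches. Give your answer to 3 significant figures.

6.38 in

ΔR = 31.3 − 6.93 = 24.37 ft²·°F·h/BTU
L = ΔR / (R/in) = 24.37/3.82 = 6.38 in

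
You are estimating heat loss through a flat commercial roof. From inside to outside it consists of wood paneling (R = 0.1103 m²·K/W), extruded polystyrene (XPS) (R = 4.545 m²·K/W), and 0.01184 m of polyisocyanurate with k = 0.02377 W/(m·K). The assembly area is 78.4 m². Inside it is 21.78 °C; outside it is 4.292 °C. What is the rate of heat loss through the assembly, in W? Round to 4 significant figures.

0.01184/0.02377 = 0.49811
R_total = 0.1103 + 4.545 + 0.49811 = 5.1534 m²·K/W
Q = A·ΔT/R = 78.4 × (21.78 − 4.292) / 5.1534 = 266.05 W

266.0 W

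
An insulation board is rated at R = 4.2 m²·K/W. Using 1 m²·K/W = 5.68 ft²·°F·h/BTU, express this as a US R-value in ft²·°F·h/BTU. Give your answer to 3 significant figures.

R_US = 4.2 × 5.68 = 23.86

23.9 ft²·°F·h/BTU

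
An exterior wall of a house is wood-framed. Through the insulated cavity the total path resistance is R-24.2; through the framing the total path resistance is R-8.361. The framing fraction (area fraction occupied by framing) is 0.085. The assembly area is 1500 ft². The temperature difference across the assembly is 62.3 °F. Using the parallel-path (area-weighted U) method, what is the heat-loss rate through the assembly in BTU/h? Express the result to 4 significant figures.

U_eff = 0.915/24.2 + 0.085/8.361 = 0.03781 + 0.010166 = 0.047976
R_eff = 1/U_eff = 20.844 ft²·°F·h/BTU
Q = 1500 × 62.3 / 20.844 = 4483.4 BTU/h

4483 BTU/h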